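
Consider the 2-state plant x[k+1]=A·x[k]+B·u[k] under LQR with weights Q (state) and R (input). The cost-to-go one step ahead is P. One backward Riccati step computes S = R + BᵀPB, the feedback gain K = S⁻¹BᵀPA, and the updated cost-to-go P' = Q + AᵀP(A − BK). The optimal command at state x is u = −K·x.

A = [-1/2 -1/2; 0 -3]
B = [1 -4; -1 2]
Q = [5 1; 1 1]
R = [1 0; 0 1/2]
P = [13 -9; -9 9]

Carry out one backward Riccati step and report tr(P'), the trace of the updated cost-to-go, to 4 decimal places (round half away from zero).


BᵀP = [22.0000 -18.0000; -70.0000 54.0000]
S = R + BᵀPB = [1 0; 0 1/2] + [40.0000 -124.0000; -124.0000 388.0000] = [41.0000 -124.0000; -124.0000 388.5000]
BᵀPA = [-11.0000 43.0000; 35.0000 -127.0000]
K = S⁻¹·BᵀPA = [0.1204 1.7330; 0.1285 0.2262]
A−BK = [-0.1063 -1.3281; -0.1367 -1.7195]
AᵀP(A−BK) = [0.0762 0.8948; 0.8948 11.4627]
P' = Q + AᵀP(A−BK) = [5.0762 1.8948; 1.8948 12.4627]
tr(P') = 17.5389

17.5389


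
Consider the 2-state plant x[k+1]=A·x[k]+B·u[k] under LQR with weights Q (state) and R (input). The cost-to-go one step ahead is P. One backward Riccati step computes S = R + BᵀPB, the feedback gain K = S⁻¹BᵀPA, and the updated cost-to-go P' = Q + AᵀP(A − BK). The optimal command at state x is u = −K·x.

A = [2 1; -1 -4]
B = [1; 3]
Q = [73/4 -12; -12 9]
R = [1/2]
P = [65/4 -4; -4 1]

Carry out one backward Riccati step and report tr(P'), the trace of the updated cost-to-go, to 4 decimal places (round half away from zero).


83.0357

BᵀP = [4.2500 -1.0000]
S = R + BᵀPB = [1/2] + [1.2500] = [1.7500]
BᵀPA = [9.5000 8.2500]
K = S⁻¹·BᵀPA = [5.4286 4.7143]
A−BK = [-3.4286 -3.7143; -17.2857 -18.1429]
AᵀP(A−BK) = [30.4286 27.7143; 27.7143 25.3571]
P' = Q + AᵀP(A−BK) = [48.6786 15.7143; 15.7143 34.3571]
tr(P') = 83.0357


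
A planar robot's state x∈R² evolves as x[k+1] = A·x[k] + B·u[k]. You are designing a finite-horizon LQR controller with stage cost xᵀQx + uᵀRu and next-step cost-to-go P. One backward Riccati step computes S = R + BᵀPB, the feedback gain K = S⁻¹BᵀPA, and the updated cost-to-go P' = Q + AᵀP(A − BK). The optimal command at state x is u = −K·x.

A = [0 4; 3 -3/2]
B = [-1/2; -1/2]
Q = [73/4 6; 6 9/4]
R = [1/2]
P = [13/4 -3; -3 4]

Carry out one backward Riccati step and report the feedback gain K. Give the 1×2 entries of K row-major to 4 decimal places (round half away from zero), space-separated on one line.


-1.8462 0.3077

BᵀP = [-0.1250 -0.5000]
S = R + BᵀPB = [1/2] + [0.3125] = [0.8125]
BᵀPA = [-1.5000 0.2500]
K = S⁻¹·BᵀPA = [-1.8462 0.3077]
A−BK = [-0.9231 4.1538; 2.0769 -1.3462]
AᵀP(A−BK) = [33.2308 -53.5385; -53.5385 96.9231]
P' = Q + AᵀP(A−BK) = [51.4808 -47.5385; -47.5385 99.1731]
tr(P') = 150.6538


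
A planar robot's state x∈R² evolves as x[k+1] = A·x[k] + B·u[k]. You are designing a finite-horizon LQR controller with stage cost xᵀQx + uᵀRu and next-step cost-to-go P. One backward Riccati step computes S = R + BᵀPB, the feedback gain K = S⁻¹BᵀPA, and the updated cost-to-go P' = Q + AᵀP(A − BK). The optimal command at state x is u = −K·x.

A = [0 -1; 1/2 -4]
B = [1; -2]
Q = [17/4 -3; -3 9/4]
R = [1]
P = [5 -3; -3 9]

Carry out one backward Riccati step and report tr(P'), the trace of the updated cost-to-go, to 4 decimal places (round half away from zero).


33.0231

BᵀP = [11.0000 -21.0000]
S = R + BᵀPB = [1] + [53.0000] = [54.0000]
BᵀPA = [-10.5000 73.0000]
K = S⁻¹·BᵀPA = [-0.1944 1.3519]
A−BK = [0.1944 -2.3519; 0.1111 -1.2963]
AᵀP(A−BK) = [0.2083 -2.3056; -2.3056 26.3148]
P' = Q + AᵀP(A−BK) = [4.4583 -5.3056; -5.3056 28.5648]
tr(P') = 33.0231


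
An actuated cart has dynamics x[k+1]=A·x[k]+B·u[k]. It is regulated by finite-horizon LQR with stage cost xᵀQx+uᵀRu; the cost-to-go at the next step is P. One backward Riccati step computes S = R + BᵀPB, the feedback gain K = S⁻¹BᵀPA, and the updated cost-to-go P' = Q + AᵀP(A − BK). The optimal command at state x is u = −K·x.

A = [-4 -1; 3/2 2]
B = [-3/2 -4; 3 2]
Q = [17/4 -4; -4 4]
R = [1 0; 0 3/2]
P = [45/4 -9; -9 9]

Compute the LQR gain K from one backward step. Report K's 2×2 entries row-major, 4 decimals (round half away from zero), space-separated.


BᵀP = [-43.8750 40.5000; -63.0000 54.0000]
S = R + BᵀPB = [1 0; 0 3/2] + [187.3125 256.5000; 256.5000 360.0000] = [188.3125 256.5000; 256.5000 361.5000]
BᵀPA = [236.2500 124.8750; 333.0000 171.0000]
K = S⁻¹·BᵀPA = [-0.0044 0.5611; 0.9243 0.0749]
A−BK = [-0.3094 0.1413; -0.3353 0.1669]
AᵀP(A−BK) = [1.5030 -0.0030; -0.0030 0.3741]
P' = Q + AᵀP(A−BK) = [5.7530 -4.0030; -4.0030 4.3741]
tr(P') = 10.1270

-0.0044 0.5611 0.9243 0.0749


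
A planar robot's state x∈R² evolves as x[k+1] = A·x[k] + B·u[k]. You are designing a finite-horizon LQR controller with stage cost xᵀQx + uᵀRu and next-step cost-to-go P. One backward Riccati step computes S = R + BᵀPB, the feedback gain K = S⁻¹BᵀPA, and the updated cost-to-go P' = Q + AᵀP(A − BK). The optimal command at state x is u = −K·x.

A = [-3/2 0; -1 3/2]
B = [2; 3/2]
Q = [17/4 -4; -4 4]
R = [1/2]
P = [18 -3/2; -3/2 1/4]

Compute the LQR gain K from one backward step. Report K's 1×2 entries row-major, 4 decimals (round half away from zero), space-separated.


BᵀP = [33.7500 -2.6250]
S = R + BᵀPB = [1/2] + [63.5625] = [64.0625]
BᵀPA = [-48.0000 -3.9375]
K = S⁻¹·BᵀPA = [-0.7493 -0.0615]
A−BK = [-0.0015 0.1229; 0.1239 1.5922]
AᵀP(A−BK) = [0.2851 0.0498; 0.0498 0.3205]
P' = Q + AᵀP(A−BK) = [4.5351 -3.9502; -3.9502 4.3205]
tr(P') = 8.8556

-0.7493 -0.0615


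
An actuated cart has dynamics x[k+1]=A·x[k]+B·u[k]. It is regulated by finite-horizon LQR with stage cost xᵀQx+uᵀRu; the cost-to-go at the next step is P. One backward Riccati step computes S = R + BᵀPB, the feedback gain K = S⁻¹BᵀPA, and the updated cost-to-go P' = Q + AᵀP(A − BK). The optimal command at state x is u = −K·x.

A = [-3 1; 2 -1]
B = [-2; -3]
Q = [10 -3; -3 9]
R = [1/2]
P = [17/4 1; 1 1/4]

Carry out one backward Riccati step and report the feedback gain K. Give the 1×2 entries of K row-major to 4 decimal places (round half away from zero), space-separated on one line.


BᵀP = [-11.5000 -2.7500]
S = R + BᵀPB = [1/2] + [31.2500] = [31.7500]
BᵀPA = [29.0000 -8.7500]
K = S⁻¹·BᵀPA = [0.9134 -0.2756]
A−BK = [-1.1732 0.4488; 4.7402 -1.8268]
AᵀP(A−BK) = [0.7618 -0.2579; -0.2579 0.0886]
P' = Q + AᵀP(A−BK) = [10.7618 -3.2579; -3.2579 9.0886]
tr(P') = 19.8504

0.9134 -0.2756


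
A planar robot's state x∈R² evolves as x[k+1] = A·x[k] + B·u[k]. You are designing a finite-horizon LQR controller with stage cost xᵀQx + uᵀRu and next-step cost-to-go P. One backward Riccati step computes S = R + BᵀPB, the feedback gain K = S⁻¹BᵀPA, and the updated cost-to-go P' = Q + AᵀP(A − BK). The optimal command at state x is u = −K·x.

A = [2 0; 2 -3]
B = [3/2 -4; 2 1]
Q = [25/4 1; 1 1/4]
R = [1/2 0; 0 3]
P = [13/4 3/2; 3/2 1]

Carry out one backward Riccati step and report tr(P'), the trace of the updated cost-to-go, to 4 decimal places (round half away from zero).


7.9017

BᵀP = [7.8750 4.2500; -11.5000 -5.0000]
S = R + BᵀPB = [1/2 0; 0 3] + [20.3125 -27.2500; -27.2500 41.0000] = [20.8125 -27.2500; -27.2500 44.0000]
BᵀPA = [24.2500 -12.7500; -33.0000 15.0000]
K = S⁻¹·BᵀPA = [0.9686 -0.8791; -0.1501 -0.2035]
A−BK = [-0.0534 0.5045; 0.2129 -1.0383]
AᵀP(A−BK) = [0.5572 -0.3984; -0.3984 0.8445]
P' = Q + AᵀP(A−BK) = [6.8072 0.6016; 0.6016 1.0945]
tr(P') = 7.9017


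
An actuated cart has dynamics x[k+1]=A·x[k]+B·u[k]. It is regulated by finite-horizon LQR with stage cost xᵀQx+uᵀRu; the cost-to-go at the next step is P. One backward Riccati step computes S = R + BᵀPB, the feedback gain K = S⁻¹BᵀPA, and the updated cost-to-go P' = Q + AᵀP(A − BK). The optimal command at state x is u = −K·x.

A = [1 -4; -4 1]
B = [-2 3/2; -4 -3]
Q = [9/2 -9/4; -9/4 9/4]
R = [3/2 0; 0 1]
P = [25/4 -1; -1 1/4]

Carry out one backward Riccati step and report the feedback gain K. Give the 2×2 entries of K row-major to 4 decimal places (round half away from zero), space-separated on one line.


0.0581 0.7933 0.8471 -1.4919

BᵀP = [-8.5000 1.0000; 12.3750 -2.2500]
S = R + BᵀPB = [3/2 0; 0 1] + [13.0000 -15.7500; -15.7500 25.3125] = [14.5000 -15.7500; -15.7500 26.3125]
BᵀPA = [-12.5000 35.0000; 21.3750 -51.7500]
K = S⁻¹·BᵀPA = [0.0581 0.7933; 0.8471 -1.4919]
A−BK = [-0.1545 -0.1756; -1.2264 -0.3027]
AᵀP(A−BK) = [0.8689 -1.1945; -1.1945 3.2790]
P' = Q + AᵀP(A−BK) = [5.3689 -3.4445; -3.4445 5.5290]
tr(P') = 10.8979


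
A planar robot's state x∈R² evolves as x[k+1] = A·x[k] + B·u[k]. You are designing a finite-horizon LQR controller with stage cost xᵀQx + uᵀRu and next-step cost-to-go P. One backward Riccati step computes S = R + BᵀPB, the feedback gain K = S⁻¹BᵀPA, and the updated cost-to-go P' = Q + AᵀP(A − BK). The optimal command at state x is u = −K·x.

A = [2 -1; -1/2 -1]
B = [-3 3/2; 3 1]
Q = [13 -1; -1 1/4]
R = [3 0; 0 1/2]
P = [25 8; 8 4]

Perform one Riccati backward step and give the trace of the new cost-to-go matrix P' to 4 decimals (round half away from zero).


14.1274

BᵀP = [-51.0000 -12.0000; 45.5000 16.0000]
S = R + BᵀPB = [3 0; 0 1/2] + [117.0000 -88.5000; -88.5000 84.2500] = [120.0000 -88.5000; -88.5000 84.7500]
BᵀPA = [-96.0000 63.0000; 83.0000 -61.5000]
K = S⁻¹·BᵀPA = [-0.3381 -0.0443; 0.6262 -0.7719]
A−BK = [0.0462 0.0250; -0.1118 -0.0953]
AᵀP(A−BK) = [0.5598 -0.1829; -0.1829 0.3176]
P' = Q + AᵀP(A−BK) = [13.5598 -1.1829; -1.1829 0.5676]
tr(P') = 14.1274


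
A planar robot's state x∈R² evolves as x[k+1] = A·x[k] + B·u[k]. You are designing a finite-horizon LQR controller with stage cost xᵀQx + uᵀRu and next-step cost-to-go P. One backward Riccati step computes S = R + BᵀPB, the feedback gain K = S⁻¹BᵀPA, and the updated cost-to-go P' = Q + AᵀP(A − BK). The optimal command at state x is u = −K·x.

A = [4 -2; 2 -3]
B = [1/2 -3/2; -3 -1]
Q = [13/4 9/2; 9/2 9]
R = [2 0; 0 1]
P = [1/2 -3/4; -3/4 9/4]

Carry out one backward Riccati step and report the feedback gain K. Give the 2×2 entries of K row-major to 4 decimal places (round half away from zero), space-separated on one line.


BᵀP = [2.5000 -7.1250; 0.0000 -1.1250]
S = R + BᵀPB = [2 0; 0 1] + [22.6250 3.3750; 3.3750 1.1250] = [24.6250 3.3750; 3.3750 2.1250]
BᵀPA = [-4.2500 16.3750; -2.2500 3.3750]
K = S⁻¹·BᵀPA = [-0.0351 0.5718; -1.0031 0.6802]
A−BK = [2.5130 -1.2656; 0.8916 -0.6046]
AᵀP(A−BK) = [2.5939 -1.5397; -1.5397 1.5920]
P' = Q + AᵀP(A−BK) = [5.8439 2.9603; 2.9603 10.5920]
tr(P') = 16.4359

-0.0351 0.5718 -1.0031 0.6802


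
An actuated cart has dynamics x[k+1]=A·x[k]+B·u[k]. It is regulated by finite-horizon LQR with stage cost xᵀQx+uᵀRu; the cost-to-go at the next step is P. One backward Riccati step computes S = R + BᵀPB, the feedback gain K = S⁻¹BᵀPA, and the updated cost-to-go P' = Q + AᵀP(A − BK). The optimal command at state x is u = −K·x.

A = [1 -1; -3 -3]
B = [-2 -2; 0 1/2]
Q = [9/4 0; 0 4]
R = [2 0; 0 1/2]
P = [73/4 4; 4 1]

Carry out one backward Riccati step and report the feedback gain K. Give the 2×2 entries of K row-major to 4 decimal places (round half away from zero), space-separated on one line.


0.0360 0.2636 -0.2203 0.5903

BᵀP = [-36.5000 -8.0000; -34.5000 -7.5000]
S = R + BᵀPB = [2 0; 0 1/2] + [73.0000 69.0000; 69.0000 65.2500] = [75.0000 69.0000; 69.0000 65.7500]
BᵀPA = [-12.5000 60.5000; -12.0000 57.0000]
K = S⁻¹·BᵀPA = [0.0360 0.2636; -0.2203 0.5903]
A−BK = [0.6314 0.7078; -2.8899 -3.2952]
AᵀP(A−BK) = [1.0565 1.1285; 1.1285 1.6557]
P' = Q + AᵀP(A−BK) = [3.3065 1.1285; 1.1285 5.6557]
tr(P') = 8.9622


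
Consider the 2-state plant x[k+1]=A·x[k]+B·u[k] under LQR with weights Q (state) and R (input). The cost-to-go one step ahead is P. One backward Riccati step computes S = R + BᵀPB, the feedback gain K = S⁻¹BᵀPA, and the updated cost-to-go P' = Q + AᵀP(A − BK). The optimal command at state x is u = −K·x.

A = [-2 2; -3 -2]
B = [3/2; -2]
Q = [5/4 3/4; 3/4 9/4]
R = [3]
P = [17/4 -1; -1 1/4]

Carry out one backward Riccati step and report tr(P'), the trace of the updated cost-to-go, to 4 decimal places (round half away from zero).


BᵀP = [8.3750 -2.0000]
S = R + BᵀPB = [3] + [16.5625] = [19.5625]
BᵀPA = [-10.7500 20.7500]
K = S⁻¹·BᵀPA = [-0.5495 1.0607]
A−BK = [-1.1757 0.4089; -4.0990 0.1214]
AᵀP(A−BK) = [1.3427 -2.0974; -2.0974 3.9904]
P' = Q + AᵀP(A−BK) = [2.5927 -1.3474; -1.3474 6.2404]
tr(P') = 8.8331

8.8331


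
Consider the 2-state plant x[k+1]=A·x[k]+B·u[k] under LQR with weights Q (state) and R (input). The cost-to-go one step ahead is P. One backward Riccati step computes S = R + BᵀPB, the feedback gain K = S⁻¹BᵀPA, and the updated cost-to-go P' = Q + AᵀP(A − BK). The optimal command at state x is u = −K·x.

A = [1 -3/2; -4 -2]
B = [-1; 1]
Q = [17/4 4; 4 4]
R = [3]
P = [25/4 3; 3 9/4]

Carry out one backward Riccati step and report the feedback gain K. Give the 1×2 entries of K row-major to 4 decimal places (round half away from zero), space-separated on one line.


-0.0455 1.1591

BᵀP = [-3.2500 -0.7500]
S = R + BᵀPB = [3] + [2.5000] = [5.5000]
BᵀPA = [-0.2500 6.3750]
K = S⁻¹·BᵀPA = [-0.0455 1.1591]
A−BK = [0.9545 -0.3409; -3.9545 -3.1591]
AᵀP(A−BK) = [18.2386 20.9148; 20.9148 33.6733]
P' = Q + AᵀP(A−BK) = [22.4886 24.9148; 24.9148 37.6733]
tr(P') = 60.1619


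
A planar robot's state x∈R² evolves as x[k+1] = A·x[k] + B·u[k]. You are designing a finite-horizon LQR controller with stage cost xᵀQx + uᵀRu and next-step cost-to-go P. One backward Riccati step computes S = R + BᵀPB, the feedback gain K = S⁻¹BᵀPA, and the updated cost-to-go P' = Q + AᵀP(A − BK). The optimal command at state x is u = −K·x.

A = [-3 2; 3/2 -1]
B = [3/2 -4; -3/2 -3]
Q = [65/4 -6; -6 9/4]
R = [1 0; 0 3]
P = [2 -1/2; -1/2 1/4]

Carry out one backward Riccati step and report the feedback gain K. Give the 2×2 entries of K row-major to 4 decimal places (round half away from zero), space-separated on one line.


BᵀP = [3.7500 -1.1250; -6.5000 1.2500]
S = R + BᵀPB = [1 0; 0 3] + [7.3125 -11.6250; -11.6250 22.2500] = [8.3125 -11.6250; -11.6250 25.2500]
BᵀPA = [-12.9375 8.6250; 21.3750 -14.2500]
K = S⁻¹·BᵀPA = [-1.0460 0.6973; 0.3650 -0.2433]
A−BK = [0.0288 -0.0192; 1.0259 -0.6839]
AᵀP(A−BK) = [1.7289 -1.1526; -1.1526 0.7684]
P' = Q + AᵀP(A−BK) = [17.9789 -7.1526; -7.1526 3.0184]
tr(P') = 20.9973

-1.0460 0.6973 0.3650 -0.2433


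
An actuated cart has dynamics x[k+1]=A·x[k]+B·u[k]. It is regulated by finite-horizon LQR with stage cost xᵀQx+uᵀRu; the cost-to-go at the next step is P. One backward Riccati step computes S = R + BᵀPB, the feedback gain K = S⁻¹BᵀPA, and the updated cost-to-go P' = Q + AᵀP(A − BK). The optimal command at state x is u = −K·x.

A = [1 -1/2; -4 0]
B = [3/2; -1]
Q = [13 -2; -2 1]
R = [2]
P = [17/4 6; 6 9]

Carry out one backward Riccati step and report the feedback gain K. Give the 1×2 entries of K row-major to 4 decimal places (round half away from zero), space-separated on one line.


0.1463 -0.0732

BᵀP = [0.3750 0.0000]
S = R + BᵀPB = [2] + [0.5625] = [2.5625]
BᵀPA = [0.3750 -0.1875]
K = S⁻¹·BᵀPA = [0.1463 -0.0732]
A−BK = [0.7805 -0.3902; -3.8537 -0.0732]
AᵀP(A−BK) = [100.1951 9.9024; 9.9024 1.0488]
P' = Q + AᵀP(A−BK) = [113.1951 7.9024; 7.9024 2.0488]
tr(P') = 115.2439


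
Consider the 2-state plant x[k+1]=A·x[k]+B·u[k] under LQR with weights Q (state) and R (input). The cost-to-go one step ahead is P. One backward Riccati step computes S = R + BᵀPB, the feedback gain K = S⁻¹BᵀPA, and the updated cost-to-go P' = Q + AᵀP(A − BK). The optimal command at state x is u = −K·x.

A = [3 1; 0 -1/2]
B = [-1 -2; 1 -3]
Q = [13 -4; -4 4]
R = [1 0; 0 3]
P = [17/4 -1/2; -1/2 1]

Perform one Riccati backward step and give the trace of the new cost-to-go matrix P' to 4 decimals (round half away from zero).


21.4356

BᵀP = [-4.7500 1.5000; -7.0000 -2.0000]
S = R + BᵀPB = [1 0; 0 3] + [6.2500 5.0000; 5.0000 20.0000] = [7.2500 5.0000; 5.0000 23.0000]
BᵀPA = [-14.2500 -5.5000; -21.0000 -6.0000]
K = S⁻¹·BᵀPA = [-1.5714 -0.6808; -0.5714 -0.1129]
A−BK = [0.2857 0.0935; -0.1429 -0.1578]
AᵀP(A−BK) = [3.8571 1.4286; 1.4286 0.5785]
P' = Q + AᵀP(A−BK) = [16.8571 -2.5714; -2.5714 4.5785]
tr(P') = 21.4356


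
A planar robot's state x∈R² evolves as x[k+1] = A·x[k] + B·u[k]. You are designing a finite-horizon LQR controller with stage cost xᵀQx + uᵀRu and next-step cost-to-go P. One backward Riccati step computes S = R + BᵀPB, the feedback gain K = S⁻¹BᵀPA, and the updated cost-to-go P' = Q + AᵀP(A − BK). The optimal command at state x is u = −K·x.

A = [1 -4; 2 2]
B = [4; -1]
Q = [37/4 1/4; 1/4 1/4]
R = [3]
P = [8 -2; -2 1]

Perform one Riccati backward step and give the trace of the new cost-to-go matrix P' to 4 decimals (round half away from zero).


15.5270

BᵀP = [34.0000 -9.0000]
S = R + BᵀPB = [3] + [145.0000] = [148.0000]
BᵀPA = [16.0000 -154.0000]
K = S⁻¹·BᵀPA = [0.1081 -1.0405]
A−BK = [0.5676 0.1622; 2.1081 0.9595]
AᵀP(A−BK) = [2.2703 0.6486; 0.6486 3.7568]
P' = Q + AᵀP(A−BK) = [11.5203 0.8986; 0.8986 4.0068]
tr(P') = 15.5270


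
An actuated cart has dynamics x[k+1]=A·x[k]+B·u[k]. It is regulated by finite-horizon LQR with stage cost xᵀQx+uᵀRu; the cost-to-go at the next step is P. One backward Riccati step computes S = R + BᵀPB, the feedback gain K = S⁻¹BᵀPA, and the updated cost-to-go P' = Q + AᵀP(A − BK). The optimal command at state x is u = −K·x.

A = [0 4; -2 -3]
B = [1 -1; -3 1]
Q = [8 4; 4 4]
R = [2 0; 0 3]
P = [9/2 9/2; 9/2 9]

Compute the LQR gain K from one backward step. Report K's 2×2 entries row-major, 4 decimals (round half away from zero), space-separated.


BᵀP = [-9.0000 -22.5000; 0.0000 4.5000]
S = R + BᵀPB = [2 0; 0 3] + [58.5000 -13.5000; -13.5000 4.5000] = [60.5000 -13.5000; -13.5000 7.5000]
BᵀPA = [45.0000 31.5000; -9.0000 -13.5000]
K = S⁻¹·BᵀPA = [0.7956 0.1989; 0.2320 -1.4420]
A−BK = [-0.5635 2.3591; 0.1547 -0.9613]
AᵀP(A−BK) = [2.2873 -3.9282; -3.9282 19.2680]
P' = Q + AᵀP(A−BK) = [10.2873 0.0718; 0.0718 23.2680]
tr(P') = 33.5552

0.7956 0.1989 0.2320 -1.4420


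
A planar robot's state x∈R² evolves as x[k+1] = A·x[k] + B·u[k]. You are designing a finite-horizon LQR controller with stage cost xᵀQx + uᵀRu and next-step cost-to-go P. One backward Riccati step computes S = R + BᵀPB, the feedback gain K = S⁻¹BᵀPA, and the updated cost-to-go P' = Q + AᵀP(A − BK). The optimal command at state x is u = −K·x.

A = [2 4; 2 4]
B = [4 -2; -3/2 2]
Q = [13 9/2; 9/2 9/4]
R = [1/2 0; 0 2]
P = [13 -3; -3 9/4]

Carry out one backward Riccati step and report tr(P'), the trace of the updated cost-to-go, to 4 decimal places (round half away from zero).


41.9016

BᵀP = [56.5000 -15.3750; -32.0000 10.5000]
S = R + BᵀPB = [1/2 0; 0 2] + [249.0625 -143.7500; -143.7500 85.0000] = [249.5625 -143.7500; -143.7500 87.0000]
BᵀPA = [82.2500 164.5000; -43.0000 -86.0000]
K = S⁻¹·BᵀPA = [0.9300 1.8600; 1.0423 2.0847]
A−BK = [0.3648 0.7296; 1.3103 2.6205]
AᵀP(A−BK) = [5.3303 10.6606; 10.6606 21.3212]
P' = Q + AᵀP(A−BK) = [18.3303 15.1606; 15.1606 23.5712]
tr(P') = 41.9016


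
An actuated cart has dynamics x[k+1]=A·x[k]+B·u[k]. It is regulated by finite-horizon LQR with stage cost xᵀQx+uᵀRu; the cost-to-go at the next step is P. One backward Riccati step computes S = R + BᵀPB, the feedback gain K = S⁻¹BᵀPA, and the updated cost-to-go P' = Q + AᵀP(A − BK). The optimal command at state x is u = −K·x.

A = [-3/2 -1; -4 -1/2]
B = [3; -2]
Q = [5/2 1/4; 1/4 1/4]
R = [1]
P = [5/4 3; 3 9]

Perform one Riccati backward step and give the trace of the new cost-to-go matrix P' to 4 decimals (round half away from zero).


BᵀP = [-2.2500 -9.0000]
S = R + BᵀPB = [1] + [11.2500] = [12.2500]
BᵀPA = [39.3750 6.7500]
K = S⁻¹·BᵀPA = [3.2143 0.5510]
A−BK = [-11.1429 -2.6531; 2.4286 0.6020]
AᵀP(A−BK) = [56.2500 12.4286; 12.4286 2.7806]
P' = Q + AᵀP(A−BK) = [58.7500 12.6786; 12.6786 3.0306]
tr(P') = 61.7806

61.7806


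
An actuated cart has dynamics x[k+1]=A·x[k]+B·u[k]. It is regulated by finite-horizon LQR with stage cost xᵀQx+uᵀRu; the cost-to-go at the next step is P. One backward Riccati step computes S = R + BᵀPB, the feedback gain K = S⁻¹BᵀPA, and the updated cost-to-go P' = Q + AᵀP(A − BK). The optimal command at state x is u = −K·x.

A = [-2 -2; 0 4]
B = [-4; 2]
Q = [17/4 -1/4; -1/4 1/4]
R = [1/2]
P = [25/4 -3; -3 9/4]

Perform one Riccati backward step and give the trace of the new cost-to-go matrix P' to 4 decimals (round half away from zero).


BᵀP = [-31.0000 16.5000]
S = R + BᵀPB = [1/2] + [157.0000] = [157.5000]
BᵀPA = [62.0000 128.0000]
K = S⁻¹·BᵀPA = [0.3937 0.8127]
A−BK = [-0.4254 1.2508; -0.7873 2.3746]
AᵀP(A−BK) = [0.5937 -1.3873; -1.3873 4.9746]
P' = Q + AᵀP(A−BK) = [4.8437 -1.6373; -1.6373 5.2246]
tr(P') = 10.0683

10.0683


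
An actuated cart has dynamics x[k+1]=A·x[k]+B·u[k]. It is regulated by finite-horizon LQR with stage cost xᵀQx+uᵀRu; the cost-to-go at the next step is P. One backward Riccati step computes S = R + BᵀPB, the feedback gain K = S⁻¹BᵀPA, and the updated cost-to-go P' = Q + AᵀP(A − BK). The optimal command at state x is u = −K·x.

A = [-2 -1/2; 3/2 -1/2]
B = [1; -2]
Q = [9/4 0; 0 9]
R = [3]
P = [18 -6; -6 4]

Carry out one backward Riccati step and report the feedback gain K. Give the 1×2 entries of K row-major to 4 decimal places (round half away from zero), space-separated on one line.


BᵀP = [30.0000 -14.0000]
S = R + BᵀPB = [3] + [58.0000] = [61.0000]
BᵀPA = [-81.0000 -8.0000]
K = S⁻¹·BᵀPA = [-1.3279 -0.1311]
A−BK = [-0.6721 -0.3689; -1.1557 -0.7623]
AᵀP(A−BK) = [9.4426 2.8770; 2.8770 1.4508]
P' = Q + AᵀP(A−BK) = [11.6926 2.8770; 2.8770 10.4508]
tr(P') = 22.1434

-1.3279 -0.1311


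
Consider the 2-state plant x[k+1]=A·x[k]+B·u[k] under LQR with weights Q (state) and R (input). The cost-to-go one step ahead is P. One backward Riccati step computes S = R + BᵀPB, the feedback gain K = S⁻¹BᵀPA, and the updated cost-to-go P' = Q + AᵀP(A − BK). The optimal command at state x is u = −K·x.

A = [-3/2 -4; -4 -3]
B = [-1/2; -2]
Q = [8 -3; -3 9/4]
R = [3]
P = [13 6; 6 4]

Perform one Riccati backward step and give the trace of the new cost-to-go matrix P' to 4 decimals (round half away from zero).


78.9142

BᵀP = [-18.5000 -11.0000]
S = R + BᵀPB = [3] + [31.2500] = [34.2500]
BᵀPA = [71.7500 107.0000]
K = S⁻¹·BᵀPA = [2.0949 3.1241]
A−BK = [-0.4526 -2.4380; 0.1898 3.2482]
AᵀP(A−BK) = [14.9416 24.8467; 24.8467 53.7226]
P' = Q + AᵀP(A−BK) = [22.9416 21.8467; 21.8467 55.9726]
tr(P') = 78.9142


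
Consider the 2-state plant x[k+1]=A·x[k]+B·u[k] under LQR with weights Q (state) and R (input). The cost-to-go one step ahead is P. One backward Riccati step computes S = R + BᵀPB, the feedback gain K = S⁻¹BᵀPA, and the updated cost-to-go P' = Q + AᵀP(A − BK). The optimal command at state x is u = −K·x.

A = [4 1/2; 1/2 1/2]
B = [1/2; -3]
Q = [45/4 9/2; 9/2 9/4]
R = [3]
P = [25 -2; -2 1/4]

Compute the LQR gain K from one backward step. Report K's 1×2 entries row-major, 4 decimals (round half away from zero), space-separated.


4.1786 0.4786

BᵀP = [18.5000 -1.7500]
S = R + BᵀPB = [3] + [14.5000] = [17.5000]
BᵀPA = [73.1250 8.3750]
K = S⁻¹·BᵀPA = [4.1786 0.4786]
A−BK = [1.9107 0.2607; 13.0357 1.9357]
AᵀP(A−BK) = [86.5045 10.5670; 10.5670 1.3045]
P' = Q + AᵀP(A−BK) = [97.7545 15.0670; 15.0670 3.5545]
tr(P') = 101.3089


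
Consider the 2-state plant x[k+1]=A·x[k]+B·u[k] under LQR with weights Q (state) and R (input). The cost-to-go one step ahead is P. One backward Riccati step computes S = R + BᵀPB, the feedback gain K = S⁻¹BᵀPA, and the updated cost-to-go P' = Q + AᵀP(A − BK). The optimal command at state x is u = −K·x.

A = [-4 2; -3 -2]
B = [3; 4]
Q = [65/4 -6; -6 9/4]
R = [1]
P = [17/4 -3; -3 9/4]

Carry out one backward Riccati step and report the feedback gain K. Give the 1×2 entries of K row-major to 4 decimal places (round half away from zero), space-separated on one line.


BᵀP = [0.7500 0.0000]
S = R + BᵀPB = [1] + [2.2500] = [3.2500]
BᵀPA = [-3.0000 1.5000]
K = S⁻¹·BᵀPA = [-0.9231 0.4615]
A−BK = [-1.2308 0.6154; 0.6923 -3.8462]
AᵀP(A−BK) = [13.4808 -25.1154; -25.1154 49.3077]
P' = Q + AᵀP(A−BK) = [29.7308 -31.1154; -31.1154 51.5577]
tr(P') = 81.2885

-0.9231 0.4615


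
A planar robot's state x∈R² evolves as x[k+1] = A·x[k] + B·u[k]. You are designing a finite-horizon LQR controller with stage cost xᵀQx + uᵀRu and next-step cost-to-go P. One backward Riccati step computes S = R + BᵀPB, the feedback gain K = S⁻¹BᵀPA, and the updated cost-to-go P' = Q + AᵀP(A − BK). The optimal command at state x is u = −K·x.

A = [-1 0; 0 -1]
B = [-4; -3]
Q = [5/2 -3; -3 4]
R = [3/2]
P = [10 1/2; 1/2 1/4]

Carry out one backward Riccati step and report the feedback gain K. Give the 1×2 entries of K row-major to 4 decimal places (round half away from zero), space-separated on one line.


0.2361 0.0156

BᵀP = [-41.5000 -2.7500]
S = R + BᵀPB = [3/2] + [174.2500] = [175.7500]
BᵀPA = [41.5000 2.7500]
K = S⁻¹·BᵀPA = [0.2361 0.0156]
A−BK = [-0.0555 0.0626; 0.7084 -0.9531]
AᵀP(A−BK) = [0.2006 -0.1494; -0.1494 0.2070]
P' = Q + AᵀP(A−BK) = [2.7006 -3.1494; -3.1494 4.2070]
tr(P') = 6.9075


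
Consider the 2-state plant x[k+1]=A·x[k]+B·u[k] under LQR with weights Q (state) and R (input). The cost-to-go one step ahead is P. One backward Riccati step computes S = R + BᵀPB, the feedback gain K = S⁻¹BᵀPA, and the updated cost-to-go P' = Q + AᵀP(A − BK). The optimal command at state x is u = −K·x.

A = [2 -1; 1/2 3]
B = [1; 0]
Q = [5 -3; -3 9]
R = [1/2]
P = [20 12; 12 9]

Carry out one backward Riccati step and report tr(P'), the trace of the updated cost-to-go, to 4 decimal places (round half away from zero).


33.5427

BᵀP = [20.0000 12.0000]
S = R + BᵀPB = [1/2] + [20.0000] = [20.5000]
BᵀPA = [46.0000 16.0000]
K = S⁻¹·BᵀPA = [2.2439 0.7805]
A−BK = [-0.2439 -1.7805; 0.5000 3.0000]
AᵀP(A−BK) = [3.0305 3.5976; 3.5976 16.5122]
P' = Q + AᵀP(A−BK) = [8.0305 0.5976; 0.5976 25.5122]
tr(P') = 33.5427


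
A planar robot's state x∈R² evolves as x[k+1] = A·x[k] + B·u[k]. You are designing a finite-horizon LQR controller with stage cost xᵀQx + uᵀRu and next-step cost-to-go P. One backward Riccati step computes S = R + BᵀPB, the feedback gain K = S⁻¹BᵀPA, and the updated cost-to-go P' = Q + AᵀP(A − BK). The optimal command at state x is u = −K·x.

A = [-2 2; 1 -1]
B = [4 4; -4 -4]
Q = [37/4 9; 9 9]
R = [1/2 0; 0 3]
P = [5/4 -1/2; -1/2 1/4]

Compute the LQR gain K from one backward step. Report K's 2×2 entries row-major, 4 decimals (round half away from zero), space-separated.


BᵀP = [7.0000 -3.0000; 7.0000 -3.0000]
S = R + BᵀPB = [1/2 0; 0 3] + [40.0000 40.0000; 40.0000 40.0000] = [40.5000 40.0000; 40.0000 43.0000]
BᵀPA = [-17.0000 17.0000; -17.0000 17.0000]
K = S⁻¹·BᵀPA = [-0.3604 0.3604; -0.0601 0.0601]
A−BK = [-0.3180 0.3180; -0.6820 0.6820]
AᵀP(A−BK) = [0.1016 -0.1016; -0.1016 0.1016]
P' = Q + AᵀP(A−BK) = [9.3516 8.8984; 8.8984 9.1016]
tr(P') = 18.4532

-0.3604 0.3604 -0.0601 0.0601


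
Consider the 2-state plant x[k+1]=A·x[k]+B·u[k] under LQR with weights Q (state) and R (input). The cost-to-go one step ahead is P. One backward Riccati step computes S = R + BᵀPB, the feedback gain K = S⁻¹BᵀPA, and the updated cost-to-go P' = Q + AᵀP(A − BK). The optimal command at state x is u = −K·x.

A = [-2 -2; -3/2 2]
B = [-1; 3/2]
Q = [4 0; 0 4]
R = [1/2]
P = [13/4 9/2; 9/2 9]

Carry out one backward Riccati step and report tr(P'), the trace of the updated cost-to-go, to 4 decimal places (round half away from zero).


BᵀP = [3.5000 9.0000]
S = R + BᵀPB = [1/2] + [10.0000] = [10.5000]
BᵀPA = [-20.5000 11.0000]
K = S⁻¹·BᵀPA = [-1.9524 1.0476]
A−BK = [-3.9524 -0.9524; 1.4286 0.4286]
AᵀP(A−BK) = [20.2262 2.9762; 2.9762 1.4762]
P' = Q + AᵀP(A−BK) = [24.2262 2.9762; 2.9762 5.4762]
tr(P') = 29.7024

29.7024


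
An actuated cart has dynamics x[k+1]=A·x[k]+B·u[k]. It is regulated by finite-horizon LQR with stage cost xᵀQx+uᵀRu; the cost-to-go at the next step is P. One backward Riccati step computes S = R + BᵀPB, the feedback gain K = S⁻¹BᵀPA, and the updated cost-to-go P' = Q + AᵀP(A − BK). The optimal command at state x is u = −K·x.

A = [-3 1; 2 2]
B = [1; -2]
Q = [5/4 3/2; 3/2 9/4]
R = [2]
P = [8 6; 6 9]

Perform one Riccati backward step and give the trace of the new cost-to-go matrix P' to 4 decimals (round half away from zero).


65.3182

BᵀP = [-4.0000 -12.0000]
S = R + BᵀPB = [2] + [20.0000] = [22.0000]
BᵀPA = [-12.0000 -28.0000]
K = S⁻¹·BᵀPA = [-0.5455 -1.2727]
A−BK = [-2.4545 2.2727; 0.9091 -0.5455]
AᵀP(A−BK) = [29.4545 -27.2727; -27.2727 32.3636]
P' = Q + AᵀP(A−BK) = [30.7045 -25.7727; -25.7727 34.6136]
tr(P') = 65.3182


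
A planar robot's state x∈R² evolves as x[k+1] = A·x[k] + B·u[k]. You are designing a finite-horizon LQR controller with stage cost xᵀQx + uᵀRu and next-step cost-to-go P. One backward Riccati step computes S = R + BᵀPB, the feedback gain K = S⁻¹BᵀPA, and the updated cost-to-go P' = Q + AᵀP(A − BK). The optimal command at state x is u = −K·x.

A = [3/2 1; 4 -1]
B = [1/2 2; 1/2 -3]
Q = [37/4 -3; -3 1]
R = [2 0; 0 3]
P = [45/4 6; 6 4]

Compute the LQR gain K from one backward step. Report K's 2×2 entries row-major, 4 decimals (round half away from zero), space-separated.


BᵀP = [8.6250 5.0000; 4.5000 0.0000]
S = R + BᵀPB = [2 0; 0 3] + [6.8125 2.2500; 2.2500 9.0000] = [8.8125 2.2500; 2.2500 12.0000]
BᵀPA = [32.9375 3.6250; 6.7500 4.5000]
K = S⁻¹·BᵀPA = [3.7747 0.3315; -0.1453 0.3128]
A−BK = [-0.0968 0.2086; 1.6769 -0.2272]
AᵀP(A−BK) = [37.9646 2.8454; 2.8454 0.6406]
P' = Q + AᵀP(A−BK) = [47.2146 -0.1546; -0.1546 1.6406]
tr(P') = 48.8552

3.7747 0.3315 -0.1453 0.3128


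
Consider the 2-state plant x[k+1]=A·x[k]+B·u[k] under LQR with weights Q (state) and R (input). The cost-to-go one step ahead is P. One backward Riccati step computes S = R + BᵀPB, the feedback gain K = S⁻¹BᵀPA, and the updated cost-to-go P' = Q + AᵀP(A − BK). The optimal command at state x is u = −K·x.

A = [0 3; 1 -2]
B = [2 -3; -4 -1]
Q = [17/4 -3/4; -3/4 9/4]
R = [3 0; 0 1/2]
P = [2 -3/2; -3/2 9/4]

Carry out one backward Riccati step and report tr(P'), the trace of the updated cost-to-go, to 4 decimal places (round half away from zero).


BᵀP = [10.0000 -12.0000; -4.5000 2.2500]
S = R + BᵀPB = [3 0; 0 1/2] + [68.0000 -18.0000; -18.0000 11.2500] = [71.0000 -18.0000; -18.0000 11.7500]
BᵀPA = [-12.0000 54.0000; 2.2500 -18.0000]
K = S⁻¹·BᵀPA = [-0.1970 0.6085; -0.1102 -0.5997]
A−BK = [0.0632 -0.0162; 0.1019 -0.1656]
AᵀP(A−BK) = [0.1345 -0.3484; -0.3484 1.3449]
P' = Q + AᵀP(A−BK) = [4.3845 -1.0984; -1.0984 3.5949]
tr(P') = 7.9794

7.9794


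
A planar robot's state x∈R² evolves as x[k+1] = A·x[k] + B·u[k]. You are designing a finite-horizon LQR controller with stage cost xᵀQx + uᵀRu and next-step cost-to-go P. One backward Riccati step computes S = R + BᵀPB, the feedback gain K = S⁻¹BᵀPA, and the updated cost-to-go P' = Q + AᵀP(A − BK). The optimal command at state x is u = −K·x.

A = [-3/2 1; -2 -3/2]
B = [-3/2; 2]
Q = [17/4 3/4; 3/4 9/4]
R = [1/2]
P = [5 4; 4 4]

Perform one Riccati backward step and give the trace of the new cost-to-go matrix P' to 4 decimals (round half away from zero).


52.0667

BᵀP = [0.5000 2.0000]
S = R + BᵀPB = [1/2] + [3.2500] = [3.7500]
BᵀPA = [-4.7500 -2.5000]
K = S⁻¹·BᵀPA = [-1.2667 -0.6667]
A−BK = [-3.4000 0.0000; 0.5333 -0.1667]
AᵀP(A−BK) = [45.2333 2.3333; 2.3333 0.3333]
P' = Q + AᵀP(A−BK) = [49.4833 3.0833; 3.0833 2.5833]
tr(P') = 52.0667


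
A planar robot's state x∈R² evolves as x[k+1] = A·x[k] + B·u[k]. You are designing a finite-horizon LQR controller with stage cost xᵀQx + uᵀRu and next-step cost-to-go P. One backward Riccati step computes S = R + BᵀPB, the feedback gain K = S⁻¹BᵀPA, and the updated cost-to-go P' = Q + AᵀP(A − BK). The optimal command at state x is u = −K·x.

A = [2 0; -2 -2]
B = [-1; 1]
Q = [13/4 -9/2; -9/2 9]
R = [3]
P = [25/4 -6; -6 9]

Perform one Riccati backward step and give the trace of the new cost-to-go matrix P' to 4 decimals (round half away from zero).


BᵀP = [-12.2500 15.0000]
S = R + BᵀPB = [3] + [27.2500] = [30.2500]
BᵀPA = [-54.5000 -30.0000]
K = S⁻¹·BᵀPA = [-1.8017 -0.9917]
A−BK = [0.1983 -0.9917; -0.1983 -1.0083]
AᵀP(A−BK) = [10.8099 5.9504; 5.9504 6.2479]
P' = Q + AᵀP(A−BK) = [14.0599 1.4504; 1.4504 15.2479]
tr(P') = 29.3079

29.3079


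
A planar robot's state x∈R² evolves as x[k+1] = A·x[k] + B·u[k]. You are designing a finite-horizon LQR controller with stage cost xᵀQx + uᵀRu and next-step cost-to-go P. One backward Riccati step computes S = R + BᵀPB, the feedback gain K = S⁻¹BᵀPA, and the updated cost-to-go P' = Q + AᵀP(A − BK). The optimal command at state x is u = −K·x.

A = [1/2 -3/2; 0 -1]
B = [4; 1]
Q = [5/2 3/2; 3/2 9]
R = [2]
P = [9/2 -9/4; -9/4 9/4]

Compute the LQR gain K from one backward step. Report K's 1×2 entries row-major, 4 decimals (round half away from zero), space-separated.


0.1352 -0.2897

BᵀP = [15.7500 -6.7500]
S = R + BᵀPB = [2] + [56.2500] = [58.2500]
BᵀPA = [7.8750 -16.8750]
K = S⁻¹·BᵀPA = [0.1352 -0.2897]
A−BK = [-0.0408 -0.3412; -0.1352 -0.7103]
AᵀP(A−BK) = [0.0604 0.0314; 0.0314 0.7363]
P' = Q + AᵀP(A−BK) = [2.5604 1.5314; 1.5314 9.7363]
tr(P') = 12.2967


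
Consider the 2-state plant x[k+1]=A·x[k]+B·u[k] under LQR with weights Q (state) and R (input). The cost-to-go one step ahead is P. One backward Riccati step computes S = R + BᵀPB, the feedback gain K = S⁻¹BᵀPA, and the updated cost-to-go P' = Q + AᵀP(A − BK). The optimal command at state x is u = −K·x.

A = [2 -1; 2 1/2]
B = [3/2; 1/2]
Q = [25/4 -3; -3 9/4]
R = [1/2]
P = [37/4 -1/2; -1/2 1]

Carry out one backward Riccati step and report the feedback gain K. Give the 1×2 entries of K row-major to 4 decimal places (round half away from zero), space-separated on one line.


BᵀP = [13.6250 -0.2500]
S = R + BᵀPB = [1/2] + [20.3125] = [20.8125]
BᵀPA = [26.7500 -13.7500]
K = S⁻¹·BᵀPA = [1.2853 -0.6607]
A−BK = [0.0721 -0.0090; 1.3574 0.8303]
AᵀP(A−BK) = [2.6186 0.6727; 0.6727 0.9159]
P' = Q + AᵀP(A−BK) = [8.8686 -2.3273; -2.3273 3.1659]
tr(P') = 12.0345

1.2853 -0.6607


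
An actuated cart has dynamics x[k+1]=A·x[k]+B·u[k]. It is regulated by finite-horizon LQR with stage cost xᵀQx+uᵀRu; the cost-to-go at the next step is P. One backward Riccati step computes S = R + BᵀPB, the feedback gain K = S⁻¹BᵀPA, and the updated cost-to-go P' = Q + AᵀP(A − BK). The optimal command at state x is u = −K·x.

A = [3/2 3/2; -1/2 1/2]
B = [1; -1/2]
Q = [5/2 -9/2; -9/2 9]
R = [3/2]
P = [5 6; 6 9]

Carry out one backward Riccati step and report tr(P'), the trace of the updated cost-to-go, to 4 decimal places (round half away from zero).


BᵀP = [2.0000 1.5000]
S = R + BᵀPB = [3/2] + [1.2500] = [2.7500]
BᵀPA = [2.2500 3.7500]
K = S⁻¹·BᵀPA = [0.8182 1.3636]
A−BK = [0.6818 0.1364; -0.0909 1.1818]
AᵀP(A−BK) = [2.6591 5.9318; 5.9318 17.3864]
P' = Q + AᵀP(A−BK) = [5.1591 1.4318; 1.4318 26.3864]
tr(P') = 31.5455

31.5455


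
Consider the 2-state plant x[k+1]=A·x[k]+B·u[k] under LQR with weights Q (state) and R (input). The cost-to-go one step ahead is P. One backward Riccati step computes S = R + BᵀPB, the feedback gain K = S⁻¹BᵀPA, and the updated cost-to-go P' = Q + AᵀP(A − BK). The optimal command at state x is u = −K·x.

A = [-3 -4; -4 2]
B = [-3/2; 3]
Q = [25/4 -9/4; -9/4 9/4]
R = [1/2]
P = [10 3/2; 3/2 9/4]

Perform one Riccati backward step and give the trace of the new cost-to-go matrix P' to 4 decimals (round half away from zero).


221.9454

BᵀP = [-10.5000 4.5000]
S = R + BᵀPB = [1/2] + [29.2500] = [29.7500]
BᵀPA = [13.5000 51.0000]
K = S⁻¹·BᵀPA = [0.4538 1.7143]
A−BK = [-2.3193 -1.4286; -5.3613 -3.1429]
AᵀP(A−BK) = [155.8739 93.8571; 93.8571 57.5714]
P' = Q + AᵀP(A−BK) = [162.1239 91.6071; 91.6071 59.8214]
tr(P') = 221.9454


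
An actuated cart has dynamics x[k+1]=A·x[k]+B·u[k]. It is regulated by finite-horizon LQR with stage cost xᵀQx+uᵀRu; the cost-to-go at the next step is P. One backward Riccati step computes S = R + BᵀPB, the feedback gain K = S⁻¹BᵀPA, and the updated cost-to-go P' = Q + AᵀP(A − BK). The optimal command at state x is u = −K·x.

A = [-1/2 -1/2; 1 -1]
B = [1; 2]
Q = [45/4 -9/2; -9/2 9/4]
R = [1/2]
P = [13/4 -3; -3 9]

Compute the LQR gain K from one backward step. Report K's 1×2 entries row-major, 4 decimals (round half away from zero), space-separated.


BᵀP = [-2.7500 15.0000]
S = R + BᵀPB = [1/2] + [27.2500] = [27.7500]
BᵀPA = [16.3750 -13.6250]
K = S⁻¹·BᵀPA = [0.5901 -0.4910]
A−BK = [-1.0901 -0.0090; -0.1802 -0.0180]
AᵀP(A−BK) = [3.1498 -0.1475; -0.1475 0.1227]
P' = Q + AᵀP(A−BK) = [14.3998 -4.6475; -4.6475 2.3727]
tr(P') = 16.7725

0.5901 -0.4910


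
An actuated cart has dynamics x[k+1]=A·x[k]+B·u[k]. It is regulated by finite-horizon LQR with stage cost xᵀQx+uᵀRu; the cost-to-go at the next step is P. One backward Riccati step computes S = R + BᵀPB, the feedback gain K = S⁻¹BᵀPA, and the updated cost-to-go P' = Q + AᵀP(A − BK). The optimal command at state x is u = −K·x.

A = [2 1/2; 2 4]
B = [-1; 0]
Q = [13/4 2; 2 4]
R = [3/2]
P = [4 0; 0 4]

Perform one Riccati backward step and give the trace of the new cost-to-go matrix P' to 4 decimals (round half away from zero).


BᵀP = [-4.0000 0.0000]
S = R + BᵀPB = [3/2] + [4.0000] = [5.5000]
BᵀPA = [-8.0000 -2.0000]
K = S⁻¹·BᵀPA = [-1.4545 -0.3636]
A−BK = [0.5455 0.1364; 2.0000 4.0000]
AᵀP(A−BK) = [20.3636 33.0909; 33.0909 64.2727]
P' = Q + AᵀP(A−BK) = [23.6136 35.0909; 35.0909 68.2727]
tr(P') = 91.8864

91.8864


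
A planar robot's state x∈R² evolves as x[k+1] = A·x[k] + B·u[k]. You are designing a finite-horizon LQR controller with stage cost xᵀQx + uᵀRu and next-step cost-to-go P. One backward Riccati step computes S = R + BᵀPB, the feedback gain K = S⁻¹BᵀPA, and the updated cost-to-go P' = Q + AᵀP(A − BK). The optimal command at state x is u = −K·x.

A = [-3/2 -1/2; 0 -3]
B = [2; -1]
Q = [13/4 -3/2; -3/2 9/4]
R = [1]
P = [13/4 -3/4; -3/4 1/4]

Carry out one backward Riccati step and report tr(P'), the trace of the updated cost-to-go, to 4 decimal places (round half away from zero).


BᵀP = [7.2500 -1.7500]
S = R + BᵀPB = [1] + [16.2500] = [17.2500]
BᵀPA = [-10.8750 1.6250]
K = S⁻¹·BᵀPA = [-0.6304 0.0942]
A−BK = [-0.2391 -0.6884; -0.6304 -2.9058]
AᵀP(A−BK) = [0.4565 0.0870; 0.0870 0.6594]
P' = Q + AᵀP(A−BK) = [3.7065 -1.4130; -1.4130 2.9094]
tr(P') = 6.6159

6.6159


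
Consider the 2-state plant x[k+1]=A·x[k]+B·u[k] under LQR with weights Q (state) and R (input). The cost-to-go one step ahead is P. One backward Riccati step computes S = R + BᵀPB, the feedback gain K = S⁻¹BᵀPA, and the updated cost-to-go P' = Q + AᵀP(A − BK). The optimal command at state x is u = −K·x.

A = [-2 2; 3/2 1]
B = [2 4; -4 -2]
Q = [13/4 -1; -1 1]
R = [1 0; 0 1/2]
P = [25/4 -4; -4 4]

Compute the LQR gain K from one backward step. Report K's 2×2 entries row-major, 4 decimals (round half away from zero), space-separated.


BᵀP = [28.5000 -24.0000; 33.0000 -24.0000]
S = R + BᵀPB = [1 0; 0 1/2] + [153.0000 162.0000; 162.0000 180.0000] = [154.0000 162.0000; 162.0000 180.5000]
BᵀPA = [-93.0000 33.0000; -102.0000 42.0000]
K = S⁻¹·BᵀPA = [-0.1690 -0.5457; -0.4134 0.7225]
A−BK = [-0.0084 0.2015; -0.0029 0.2621]
AᵀP(A−BK) = [0.1143 -0.0596; -0.0596 0.6648]
P' = Q + AᵀP(A−BK) = [3.3643 -1.0596; -1.0596 1.6648]
tr(P') = 5.0291

-0.1690 -0.5457 -0.4134 0.7225
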